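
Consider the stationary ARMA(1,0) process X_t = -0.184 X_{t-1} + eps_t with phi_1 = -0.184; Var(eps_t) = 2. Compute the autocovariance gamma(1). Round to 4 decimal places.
\gamma(1) = -0.3809

Multiply the model equation by X_{t-k} and take expectations. With theta_0 = psi_0 = 1 and psi_j the MA(infinity) weights, this gives
  gamma(k) - sum_i phi_i gamma(k-i) = c_k,
  c_k = sigma^2 * sum_{j=k..q} theta_j psi_{j-k}   (c_k = 0 for k > q),
using gamma(-m) = gamma(m).
Pure AR (q = 0): c_0 = sigma^2 = 2, c_k = 0 for k >= 1.
Equations for k = 0 and k = 1 (AR order 1):
  gamma(0) = phi_1 gamma(1) + c_0
  gamma(1) = phi_1 gamma(0) + c_1
Substituting the second into the first: gamma(0) (1 - phi_1^2) = c_0 + phi_1 c_1, so
  gamma(0) = c_0 / (1 - phi_1^2) = 2 / (1 - (-0.184)^2) = 2 / 0.966144 = 2.070085.
  gamma(1) = phi_1 gamma(0) = (-0.184)(2.070085) = -0.380896.
Therefore gamma(1) = -0.3809 (to 4 decimal places).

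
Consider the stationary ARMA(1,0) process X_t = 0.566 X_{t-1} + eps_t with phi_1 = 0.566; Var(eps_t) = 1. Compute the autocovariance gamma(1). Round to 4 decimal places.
\gamma(1) = 0.8328

Multiply the model equation by X_{t-k} and take expectations. With theta_0 = psi_0 = 1 and psi_j the MA(infinity) weights, this gives
  gamma(k) - sum_i phi_i gamma(k-i) = c_k,
  c_k = sigma^2 * sum_{j=k..q} theta_j psi_{j-k}   (c_k = 0 for k > q),
using gamma(-m) = gamma(m).
Pure AR (q = 0): c_0 = sigma^2 = 1, c_k = 0 for k >= 1.
Equations for k = 0 and k = 1 (AR order 1):
  gamma(0) = phi_1 gamma(1) + c_0
  gamma(1) = phi_1 gamma(0) + c_1
Substituting the second into the first: gamma(0) (1 - phi_1^2) = c_0 + phi_1 c_1, so
  gamma(0) = c_0 / (1 - phi_1^2) = 1 / (1 - (0.566)^2) = 1 / 0.679644 = 1.471359.
  gamma(1) = phi_1 gamma(0) = (0.566)(1.471359) = 0.832789.
Therefore gamma(1) = 0.8328 (to 4 decimal places).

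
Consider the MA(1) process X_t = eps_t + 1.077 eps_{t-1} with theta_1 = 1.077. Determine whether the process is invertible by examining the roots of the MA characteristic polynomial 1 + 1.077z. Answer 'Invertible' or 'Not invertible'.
\text{Not invertible}

The MA(q) characteristic polynomial is P(z) = 1 + 1.077z.
Invertibility requires all roots to lie outside the unit circle, i.e. |z| > 1 for every root.
This is linear in z: 1 + (1.077) z = 0  =>  z = -1/(1.077) = -0.928505,  |z| = 0.928505.
Moduli of all roots: 0.9285.
All moduli strictly greater than 1? No.
Verdict: Not invertible.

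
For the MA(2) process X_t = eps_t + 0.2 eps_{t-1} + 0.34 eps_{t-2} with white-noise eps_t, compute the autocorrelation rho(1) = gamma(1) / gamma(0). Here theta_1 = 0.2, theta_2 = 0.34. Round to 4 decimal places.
\rho(1) = 0.2319

For an MA(q) process with theta_0 = 1, the autocovariance is
  gamma(k) = sigma^2 * sum_{i=0..q-k} theta_i * theta_{i+k},
and rho(k) = gamma(k) / gamma(0). Sigma^2 cancels.
  numerator   = (1)*(0.2) + (0.2)*(0.34) = 0.268.
  denominator = (1)^2 + (0.2)^2 + (0.34)^2 = 1.1556.
  rho(1) = 0.268 / 1.1556 = 0.2319.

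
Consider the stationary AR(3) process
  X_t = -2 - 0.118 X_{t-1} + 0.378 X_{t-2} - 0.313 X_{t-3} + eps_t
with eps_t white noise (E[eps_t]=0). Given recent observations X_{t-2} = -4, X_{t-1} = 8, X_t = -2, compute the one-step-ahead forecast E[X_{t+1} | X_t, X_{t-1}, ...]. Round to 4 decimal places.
E[X_{t+1} \mid \mathcal F_t] = 2.5120

For an AR(p) model X_t = c + sum_i phi_i X_{t-i} + eps_t, the
one-step-ahead conditional mean is
  E[X_{t+1} | X_t, ...] = c + sum_i phi_i X_{t+1-i}.
Substitute known values:
  E[X_{t+1} | ...] = -2 + (-0.118) * (-2) + (0.378) * (8) + (-0.313) * (-4)
                   = 2.5120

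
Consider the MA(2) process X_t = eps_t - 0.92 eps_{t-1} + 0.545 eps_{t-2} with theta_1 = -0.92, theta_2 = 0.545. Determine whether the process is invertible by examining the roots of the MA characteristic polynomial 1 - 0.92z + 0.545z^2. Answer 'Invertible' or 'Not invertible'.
\text{Invertible}

The MA(q) characteristic polynomial is P(z) = 1 - 0.92z + 0.545z^2.
Invertibility requires all roots to lie outside the unit circle, i.e. |z| > 1 for every root.
Set 1 + (-0.92) z + (0.545) z^2 = 0, i.e. a z^2 + b z + c = 0 with a = 0.545, b = -0.92, c = 1.
Discriminant D = b^2 - 4ac = (-0.92)^2 - 4*(0.545)*1 = 0.8464 - (2.18) = -1.3336.
D < 0, so the roots are the complex-conjugate pair z = (-b +/- i sqrt(-D)) / (2a) = 0.844 +/- 1.0595i.
For a conjugate pair |z|^2 = z * conj(z) = (product of roots) = c/a = 1/(0.545) = 1.834862, so |z| = sqrt(1.834862) = 1.3546 for both roots.
Moduli of all roots: 1.3546, 1.3546.
All moduli strictly greater than 1? Yes.
Verdict: Invertible.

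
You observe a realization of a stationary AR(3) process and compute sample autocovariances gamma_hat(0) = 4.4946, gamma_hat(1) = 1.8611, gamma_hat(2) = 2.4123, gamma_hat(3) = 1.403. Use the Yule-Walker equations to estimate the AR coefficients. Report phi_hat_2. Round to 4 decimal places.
\hat\phi_{2} = 0.4390

The Yule-Walker equations for an AR(p) process read, in matrix form,
  Gamma_p phi = r_p,   with   (Gamma_p)_{ij} = gamma(|i - j|),
                       (r_p)_i = gamma(i),   i,j = 1..p.
Substitute the sample gammas (Toeplitz matrix and right-hand side of size 3):
  Gamma_p = [[4.4946, 1.8611, 2.4123], [1.8611, 4.4946, 1.8611], [2.4123, 1.8611, 4.4946]]
  r_p     = [1.8611, 2.4123, 1.403]
Written out (R1..R3):
  (R1) 4.4946 phi_1 + 1.8611 phi_2 + 2.4123 phi_3 = 1.8611
  (R2) 1.8611 phi_1 + 4.4946 phi_2 + 1.8611 phi_3 = 2.4123
  (R3) 2.4123 phi_1 + 1.8611 phi_2 + 4.4946 phi_3 = 1.403
Gaussian elimination:
  R2 <- R2 - (1.8611/4.4946) R1 = R2 - (0.414075) R1:  3.723966 phi_2 + 0.862228 phi_3 = 1.641666
  R3 <- R3 - (2.4123/4.4946) R1 = R3 - (0.536711) R1:  0.862228 phi_2 + 3.199893 phi_3 = 0.404128
  R3 <- R3 - (0.862228/3.723966) R2 = R3 - (0.231535) R2:  3.000257 phi_3 = 0.024025
Back-substitution:
  phi_hat_3 = 0.024025 / 3.000257 = 0.008008
  phi_hat_2 = (1.641666 - (0.862228)(0.008008)) / 3.723966 = 0.438984
  phi_hat_1 = (1.8611 - (1.8611)(0.438984) - (2.4123)(0.008008)) / 4.4946 = 0.228005
So phi_hat = [0.2280, 0.4390, 0.0080].
Therefore phi_hat_2 = 0.4390.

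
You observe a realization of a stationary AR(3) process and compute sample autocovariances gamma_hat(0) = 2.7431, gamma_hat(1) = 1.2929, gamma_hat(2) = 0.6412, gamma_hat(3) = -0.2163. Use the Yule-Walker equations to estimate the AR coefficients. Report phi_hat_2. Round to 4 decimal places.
\hat\phi_{2} = 0.1310

The Yule-Walker equations for an AR(p) process read, in matrix form,
  Gamma_p phi = r_p,   with   (Gamma_p)_{ij} = gamma(|i - j|),
                       (r_p)_i = gamma(i),   i,j = 1..p.
Substitute the sample gammas (Toeplitz matrix and right-hand side of size 3):
  Gamma_p = [[2.7431, 1.2929, 0.6412], [1.2929, 2.7431, 1.2929], [0.6412, 1.2929, 2.7431]]
  r_p     = [1.2929, 0.6412, -0.2163]
Written out (R1..R3):
  (R1) 2.7431 phi_1 + 1.2929 phi_2 + 0.6412 phi_3 = 1.2929
  (R2) 1.2929 phi_1 + 2.7431 phi_2 + 1.2929 phi_3 = 0.6412
  (R3) 0.6412 phi_1 + 1.2929 phi_2 + 2.7431 phi_3 = -0.2163
Gaussian elimination:
  R2 <- R2 - (1.2929/2.7431) R1 = R2 - (0.471328) R1:  2.13372 phi_2 + 0.990684 phi_3 = 0.03182
  R3 <- R3 - (0.6412/2.7431) R1 = R3 - (0.23375) R1:  0.990684 phi_2 + 2.593219 phi_3 = -0.518516
  R3 <- R3 - (0.990684/2.13372) R2 = R3 - (0.464299) R2:  2.133245 phi_3 = -0.53329
Back-substitution:
  phi_hat_3 = -0.53329 / 2.133245 = -0.24999
  phi_hat_2 = (0.03182 - (0.990684)(-0.24999)) / 2.13372 = 0.130983
  phi_hat_1 = (1.2929 - (1.2929)(0.130983) - (0.6412)(-0.24999)) / 2.7431 = 0.468027
So phi_hat = [0.4680, 0.1310, -0.2500].
Therefore phi_hat_2 = 0.1310.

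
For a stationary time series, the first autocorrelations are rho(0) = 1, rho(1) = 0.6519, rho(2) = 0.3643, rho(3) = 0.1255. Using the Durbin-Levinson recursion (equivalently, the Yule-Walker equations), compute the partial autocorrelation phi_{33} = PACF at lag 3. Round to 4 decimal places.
\phi_{33} = -0.1200

The PACF at lag k is phi_{kk}, the last component of the solution
to the Yule-Walker system G_k phi = r_k where
  (G_k)_{ij} = rho(|i - j|), (r_k)_i = rho(i), i,j = 1..k.
Equivalently, Durbin-Levinson gives phi_{kk} iteratively:
  phi_{11} = rho(1)
  phi_{kk} = [rho(k) - sum_{j=1..k-1} phi_{k-1,j} rho(k-j)]
            / [1 - sum_{j=1..k-1} phi_{k-1,j} rho(j)],
  phi_{k,j} = phi_{k-1,j} - phi_{kk} phi_{k-1,k-j},  j = 1..k-1.
Step k = 1:
  phi_11 = rho(1) = 0.6519.
Step k = 2:
  phi_22 = [rho(2) - phi_11 rho(1)] / [1 - phi_11 rho(1)] = [0.3643 - (0.6519)(0.6519)] / [1 - (0.6519)(0.6519)]
         = -0.06067361 / 0.57502639 = -0.105514.
  Update: phi_21 = phi_11 - phi_22 phi_11 = 0.6519 - (-0.105514)(0.6519) = 0.720685.
Step k = 3:
  phi_33 = [rho(3) - phi_21 rho(2) - phi_22 rho(1)] / [1 - phi_21 rho(1) - phi_22 rho(2)]
    numerator   = 0.1255 - (0.720685)(0.3643) - (-0.105514)(0.6519) = -0.06826062
    denominator = 1 - (0.720685)(0.6519) - (-0.105514)(0.3643) = 0.56862445
  phi_33 = -0.06826062 / 0.56862445 = -0.12.
Therefore phi_{33} = -0.1200.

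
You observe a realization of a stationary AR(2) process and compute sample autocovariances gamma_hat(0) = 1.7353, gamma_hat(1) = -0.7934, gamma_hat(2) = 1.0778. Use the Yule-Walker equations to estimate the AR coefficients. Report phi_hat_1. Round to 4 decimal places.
\hat\phi_{1} = -0.2190

The Yule-Walker equations for an AR(p) process read, in matrix form,
  Gamma_p phi = r_p,   with   (Gamma_p)_{ij} = gamma(|i - j|),
                       (r_p)_i = gamma(i),   i,j = 1..p.
Substitute the sample gammas (Toeplitz matrix and right-hand side of size 2):
  Gamma_p = [[1.7353, -0.7934], [-0.7934, 1.7353]]
  r_p     = [-0.7934, 1.0778]
Written out:
  1.7353 phi_1 - 0.7934 phi_2 = -0.7934
  -0.7934 phi_1 + 1.7353 phi_2 = 1.0778
Solve by Cramer's rule:
  det = gamma(0)^2 - gamma(1)^2 = (1.7353)^2 - (-0.7934)^2 = 3.01126609 - 0.62948356 = 2.38178253
  phi_hat_1 = [gamma(1) gamma(0) - gamma(1) gamma(2)] / det = [(-0.7934)(1.7353) - (-0.7934)(1.0778)] / 2.38178253 = -0.5216605 / 2.38178253 = -0.219
  phi_hat_2 = [gamma(0) gamma(2) - gamma(1)^2] / det = [(1.7353)(1.0778) - (-0.7934)^2] / 2.38178253 = 1.24082278 / 2.38178253 = 0.521
So phi_hat = [-0.2190, 0.5210].
Therefore phi_hat_1 = -0.2190.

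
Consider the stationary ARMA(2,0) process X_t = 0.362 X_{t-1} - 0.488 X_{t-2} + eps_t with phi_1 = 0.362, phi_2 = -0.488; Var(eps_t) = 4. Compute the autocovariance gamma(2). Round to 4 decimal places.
\gamma(2) = -2.2319

Multiply the model equation by X_{t-k} and take expectations. With theta_0 = psi_0 = 1 and psi_j the MA(infinity) weights, this gives
  gamma(k) - sum_i phi_i gamma(k-i) = c_k,
  c_k = sigma^2 * sum_{j=k..q} theta_j psi_{j-k}   (c_k = 0 for k > q),
using gamma(-m) = gamma(m).
Pure AR (q = 0): c_0 = sigma^2 = 4, c_k = 0 for k >= 1.
Equations for k = 0, 1, 2 (AR order 2, c_2 = 0):
  (E0) gamma(0) = phi_1 gamma(1) + phi_2 gamma(2) + c_0
  (E1) gamma(1) = phi_1 gamma(0) + phi_2 gamma(1) + c_1
  (E2) gamma(2) = phi_1 gamma(1) + phi_2 gamma(0)
From (E1): gamma(1) = A gamma(0) + B with
  A = phi_1 / (1 - phi_2) = 0.362 / 1.488 = 0.24328,   B = c_1 / (1 - phi_2) = 0 / 1.488 = 0.
Insert (E2) into (E0): gamma(0) (1 - phi_2^2) = phi_1 (1 + phi_2) gamma(1) + c_0.
  phi_1 (1 + phi_2) = (0.362)(0.512) = 0.185344,   1 - phi_2^2 = 0.761856.
Replace gamma(1) by A gamma(0) + B and collect gamma(0):
  gamma(0) [0.761856 - (0.185344)(0.24328)] = c_0 = 4
  gamma(0) * 0.716766 = 4
  gamma(0) = 4 / 0.716766 = 5.580625.
  gamma(1) = A gamma(0) = (0.24328)(5.580625) = 1.357652.
  gamma(2) = phi_1 gamma(1) + phi_2 gamma(0) = (0.362)(1.357652) + (-0.488)(5.580625) = -2.231875.
Therefore gamma(2) = -2.2319 (to 4 decimal places).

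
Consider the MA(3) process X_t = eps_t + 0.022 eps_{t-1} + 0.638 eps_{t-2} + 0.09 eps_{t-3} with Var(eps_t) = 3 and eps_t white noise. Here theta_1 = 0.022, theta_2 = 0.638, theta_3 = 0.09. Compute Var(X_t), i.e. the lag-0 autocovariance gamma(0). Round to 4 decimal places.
\gamma(0) = 4.2469

For an MA(q) process X_t = eps_t + sum_i theta_i eps_{t-i} with
Var(eps_t) = sigma^2, the variance is
  gamma(0) = sigma^2 * (1 + sum_i theta_i^2).
  sum_i theta_i^2 = (0.022)^2 + (0.638)^2 + (0.09)^2 = 0.000484 + 0.407044 + 0.0081 = 0.415628.
  gamma(0) = 3 * (1 + 0.415628) = 3 * 1.415628 = 4.246884, which rounds to 4.2469.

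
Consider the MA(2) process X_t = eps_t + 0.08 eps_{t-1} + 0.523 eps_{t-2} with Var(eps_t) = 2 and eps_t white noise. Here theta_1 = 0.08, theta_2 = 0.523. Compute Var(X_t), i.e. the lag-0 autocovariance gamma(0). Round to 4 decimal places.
\gamma(0) = 2.5599

For an MA(q) process X_t = eps_t + sum_i theta_i eps_{t-i} with
Var(eps_t) = sigma^2, the variance is
  gamma(0) = sigma^2 * (1 + sum_i theta_i^2).
  sum_i theta_i^2 = (0.08)^2 + (0.523)^2 = 0.0064 + 0.273529 = 0.279929.
  gamma(0) = 2 * (1 + 0.279929) = 2 * 1.279929 = 2.559858, which rounds to 2.5599.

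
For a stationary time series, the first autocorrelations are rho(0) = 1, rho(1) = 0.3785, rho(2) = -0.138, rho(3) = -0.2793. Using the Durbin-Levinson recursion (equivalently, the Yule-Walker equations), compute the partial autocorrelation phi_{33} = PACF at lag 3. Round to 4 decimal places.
\phi_{33} = -0.1121

The PACF at lag k is phi_{kk}, the last component of the solution
to the Yule-Walker system G_k phi = r_k where
  (G_k)_{ij} = rho(|i - j|), (r_k)_i = rho(i), i,j = 1..k.
Equivalently, Durbin-Levinson gives phi_{kk} iteratively:
  phi_{11} = rho(1)
  phi_{kk} = [rho(k) - sum_{j=1..k-1} phi_{k-1,j} rho(k-j)]
            / [1 - sum_{j=1..k-1} phi_{k-1,j} rho(j)],
  phi_{k,j} = phi_{k-1,j} - phi_{kk} phi_{k-1,k-j},  j = 1..k-1.
Step k = 1:
  phi_11 = rho(1) = 0.3785.
Step k = 2:
  phi_22 = [rho(2) - phi_11 rho(1)] / [1 - phi_11 rho(1)] = [-0.138 - (0.3785)(0.3785)] / [1 - (0.3785)(0.3785)]
         = -0.28126225 / 0.85673775 = -0.328294.
  Update: phi_21 = phi_11 - phi_22 phi_11 = 0.3785 - (-0.328294)(0.3785) = 0.502759.
Step k = 3:
  phi_33 = [rho(3) - phi_21 rho(2) - phi_22 rho(1)] / [1 - phi_21 rho(1) - phi_22 rho(2)]
    numerator   = -0.2793 - (0.502759)(-0.138) - (-0.328294)(0.3785) = -0.08565975
    denominator = 1 - (0.502759)(0.3785) - (-0.328294)(-0.138) = 0.76440091
  phi_33 = -0.08565975 / 0.76440091 = -0.1121.
Therefore phi_{33} = -0.1121.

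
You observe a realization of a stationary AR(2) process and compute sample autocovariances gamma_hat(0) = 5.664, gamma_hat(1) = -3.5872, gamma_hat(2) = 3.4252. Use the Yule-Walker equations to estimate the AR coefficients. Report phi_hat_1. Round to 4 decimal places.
\hat\phi_{1} = -0.4180

The Yule-Walker equations for an AR(p) process read, in matrix form,
  Gamma_p phi = r_p,   with   (Gamma_p)_{ij} = gamma(|i - j|),
                       (r_p)_i = gamma(i),   i,j = 1..p.
Substitute the sample gammas (Toeplitz matrix and right-hand side of size 2):
  Gamma_p = [[5.664, -3.5872], [-3.5872, 5.664]]
  r_p     = [-3.5872, 3.4252]
Written out:
  5.664 phi_1 - 3.5872 phi_2 = -3.5872
  -3.5872 phi_1 + 5.664 phi_2 = 3.4252
Solve by Cramer's rule:
  det = gamma(0)^2 - gamma(1)^2 = (5.664)^2 - (-3.5872)^2 = 32.080896 - 12.86800384 = 19.21289216
  phi_hat_1 = [gamma(1) gamma(0) - gamma(1) gamma(2)] / det = [(-3.5872)(5.664) - (-3.5872)(3.4252)] / 19.21289216 = -8.03102336 / 19.21289216 = -0.418
  phi_hat_2 = [gamma(0) gamma(2) - gamma(1)^2] / det = [(5.664)(3.4252) - (-3.5872)^2] / 19.21289216 = 6.53232896 / 19.21289216 = 0.34
So phi_hat = [-0.4180, 0.3400].
Therefore phi_hat_1 = -0.4180.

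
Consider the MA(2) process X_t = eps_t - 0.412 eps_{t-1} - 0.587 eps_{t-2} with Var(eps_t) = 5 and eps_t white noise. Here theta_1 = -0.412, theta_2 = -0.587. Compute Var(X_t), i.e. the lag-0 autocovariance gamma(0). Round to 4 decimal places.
\gamma(0) = 7.5716

For an MA(q) process X_t = eps_t + sum_i theta_i eps_{t-i} with
Var(eps_t) = sigma^2, the variance is
  gamma(0) = sigma^2 * (1 + sum_i theta_i^2).
  sum_i theta_i^2 = (-0.412)^2 + (-0.587)^2 = 0.169744 + 0.344569 = 0.514313.
  gamma(0) = 5 * (1 + 0.514313) = 5 * 1.514313 = 7.571565, which rounds to 7.5716.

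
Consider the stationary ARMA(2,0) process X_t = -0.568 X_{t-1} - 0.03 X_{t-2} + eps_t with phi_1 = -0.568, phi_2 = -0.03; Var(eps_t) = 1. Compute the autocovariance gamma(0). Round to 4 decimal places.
\gamma(0) = 1.4383

Multiply the model equation by X_{t-k} and take expectations. With theta_0 = psi_0 = 1 and psi_j the MA(infinity) weights, this gives
  gamma(k) - sum_i phi_i gamma(k-i) = c_k,
  c_k = sigma^2 * sum_{j=k..q} theta_j psi_{j-k}   (c_k = 0 for k > q),
using gamma(-m) = gamma(m).
Pure AR (q = 0): c_0 = sigma^2 = 1, c_k = 0 for k >= 1.
Equations for k = 0, 1, 2 (AR order 2, c_2 = 0):
  (E0) gamma(0) = phi_1 gamma(1) + phi_2 gamma(2) + c_0
  (E1) gamma(1) = phi_1 gamma(0) + phi_2 gamma(1) + c_1
  (E2) gamma(2) = phi_1 gamma(1) + phi_2 gamma(0)
From (E1): gamma(1) = A gamma(0) + B with
  A = phi_1 / (1 - phi_2) = -0.568 / 1.03 = -0.551456,   B = c_1 / (1 - phi_2) = 0 / 1.03 = 0.
Insert (E2) into (E0): gamma(0) (1 - phi_2^2) = phi_1 (1 + phi_2) gamma(1) + c_0.
  phi_1 (1 + phi_2) = (-0.568)(0.97) = -0.55096,   1 - phi_2^2 = 0.9991.
Replace gamma(1) by A gamma(0) + B and collect gamma(0):
  gamma(0) [0.9991 - (-0.55096)(-0.551456)] = c_0 = 1
  gamma(0) * 0.69527 = 1
  gamma(0) = 1 / 0.69527 = 1.438291.
Therefore gamma(0) = 1.4383 (to 4 decimal places).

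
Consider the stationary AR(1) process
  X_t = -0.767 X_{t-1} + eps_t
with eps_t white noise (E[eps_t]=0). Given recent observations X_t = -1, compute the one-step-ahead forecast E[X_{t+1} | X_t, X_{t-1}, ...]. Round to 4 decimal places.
E[X_{t+1} \mid \mathcal F_t] = 0.7670

For an AR(p) model X_t = c + sum_i phi_i X_{t-i} + eps_t, the
one-step-ahead conditional mean is
  E[X_{t+1} | X_t, ...] = c + sum_i phi_i X_{t+1-i}.
Substitute known values:
  E[X_{t+1} | ...] = (-0.767) * (-1)
                   = 0.7670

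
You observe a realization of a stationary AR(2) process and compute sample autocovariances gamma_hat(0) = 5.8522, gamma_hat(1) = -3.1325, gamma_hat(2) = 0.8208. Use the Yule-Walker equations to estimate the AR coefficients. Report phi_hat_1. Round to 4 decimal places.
\hat\phi_{1} = -0.6450

The Yule-Walker equations for an AR(p) process read, in matrix form,
  Gamma_p phi = r_p,   with   (Gamma_p)_{ij} = gamma(|i - j|),
                       (r_p)_i = gamma(i),   i,j = 1..p.
Substitute the sample gammas (Toeplitz matrix and right-hand side of size 2):
  Gamma_p = [[5.8522, -3.1325], [-3.1325, 5.8522]]
  r_p     = [-3.1325, 0.8208]
Written out:
  5.8522 phi_1 - 3.1325 phi_2 = -3.1325
  -3.1325 phi_1 + 5.8522 phi_2 = 0.8208
Solve by Cramer's rule:
  det = gamma(0)^2 - gamma(1)^2 = (5.8522)^2 - (-3.1325)^2 = 34.24824484 - 9.81255625 = 24.43568859
  phi_hat_1 = [gamma(1) gamma(0) - gamma(1) gamma(2)] / det = [(-3.1325)(5.8522) - (-3.1325)(0.8208)] / 24.43568859 = -15.7608605 / 24.43568859 = -0.645
  phi_hat_2 = [gamma(0) gamma(2) - gamma(1)^2] / det = [(5.8522)(0.8208) - (-3.1325)^2] / 24.43568859 = -5.00907049 / 24.43568859 = -0.205
So phi_hat = [-0.6450, -0.2050].
Therefore phi_hat_1 = -0.6450.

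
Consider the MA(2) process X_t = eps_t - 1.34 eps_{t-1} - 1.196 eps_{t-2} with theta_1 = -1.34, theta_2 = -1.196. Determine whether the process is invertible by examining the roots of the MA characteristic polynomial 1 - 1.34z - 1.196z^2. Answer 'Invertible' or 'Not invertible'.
\text{Not invertible}

The MA(q) characteristic polynomial is P(z) = 1 - 1.34z - 1.196z^2.
Invertibility requires all roots to lie outside the unit circle, i.e. |z| > 1 for every root.
Set 1 + (-1.34) z + (-1.196) z^2 = 0, i.e. a z^2 + b z + c = 0 with a = -1.196, b = -1.34, c = 1.
Discriminant D = b^2 - 4ac = (-1.34)^2 - 4*(-1.196)*1 = 1.7956 - (-4.784) = 6.5796.
D >= 0, so the roots are real: z = (-b +/- sqrt(D)) / (2a) = (1.34 +/- 2.565073) / (-2.392).
  z_1 = (1.34 + 2.565073) / (-2.392) = -1.6326,   |z_1| = 1.6326.
  z_2 = (1.34 - 2.565073) / (-2.392) = 0.5122,   |z_2| = 0.5122.
Moduli of all roots: 1.6326, 0.5122.
All moduli strictly greater than 1? No.
Verdict: Not invertible.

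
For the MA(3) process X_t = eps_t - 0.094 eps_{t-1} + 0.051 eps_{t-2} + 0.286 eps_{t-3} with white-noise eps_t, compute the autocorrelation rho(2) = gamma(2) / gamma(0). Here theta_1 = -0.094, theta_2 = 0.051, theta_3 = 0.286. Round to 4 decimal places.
\rho(2) = 0.0221

For an MA(q) process with theta_0 = 1, the autocovariance is
  gamma(k) = sigma^2 * sum_{i=0..q-k} theta_i * theta_{i+k},
and rho(k) = gamma(k) / gamma(0). Sigma^2 cancels.
  numerator   = (1)*(0.051) + (-0.094)*(0.286) = 0.024116.
  denominator = (1)^2 + (-0.094)^2 + (0.051)^2 + (0.286)^2 = 1.093233.
  rho(2) = 0.024116 / 1.093233 = 0.0221.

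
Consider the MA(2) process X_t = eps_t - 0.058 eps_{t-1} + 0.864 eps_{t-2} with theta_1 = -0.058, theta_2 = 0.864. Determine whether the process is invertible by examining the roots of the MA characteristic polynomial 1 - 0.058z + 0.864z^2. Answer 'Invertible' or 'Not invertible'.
\text{Invertible}

The MA(q) characteristic polynomial is P(z) = 1 - 0.058z + 0.864z^2.
Invertibility requires all roots to lie outside the unit circle, i.e. |z| > 1 for every root.
Set 1 + (-0.058) z + (0.864) z^2 = 0, i.e. a z^2 + b z + c = 0 with a = 0.864, b = -0.058, c = 1.
Discriminant D = b^2 - 4ac = (-0.058)^2 - 4*(0.864)*1 = 0.003364 - (3.456) = -3.452636.
D < 0, so the roots are the complex-conjugate pair z = (-b +/- i sqrt(-D)) / (2a) = 0.0336 +/- 1.0753i.
For a conjugate pair |z|^2 = z * conj(z) = (product of roots) = c/a = 1/(0.864) = 1.157407, so |z| = sqrt(1.157407) = 1.0758 for both roots.
Moduli of all roots: 1.0758, 1.0758.
All moduli strictly greater than 1? Yes.
Verdict: Invertible.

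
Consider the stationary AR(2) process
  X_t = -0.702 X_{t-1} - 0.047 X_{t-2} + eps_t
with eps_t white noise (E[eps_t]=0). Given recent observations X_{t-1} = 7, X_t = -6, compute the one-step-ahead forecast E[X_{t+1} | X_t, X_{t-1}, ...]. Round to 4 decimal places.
E[X_{t+1} \mid \mathcal F_t] = 3.8830

For an AR(p) model X_t = c + sum_i phi_i X_{t-i} + eps_t, the
one-step-ahead conditional mean is
  E[X_{t+1} | X_t, ...] = c + sum_i phi_i X_{t+1-i}.
Substitute known values:
  E[X_{t+1} | ...] = (-0.702) * (-6) + (-0.047) * (7)
                   = 3.8830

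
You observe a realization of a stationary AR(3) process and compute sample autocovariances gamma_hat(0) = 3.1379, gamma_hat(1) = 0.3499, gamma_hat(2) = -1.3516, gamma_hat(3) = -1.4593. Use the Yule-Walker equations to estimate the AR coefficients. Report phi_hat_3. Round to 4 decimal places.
\hat\phi_{3} = -0.4380

The Yule-Walker equations for an AR(p) process read, in matrix form,
  Gamma_p phi = r_p,   with   (Gamma_p)_{ij} = gamma(|i - j|),
                       (r_p)_i = gamma(i),   i,j = 1..p.
Substitute the sample gammas (Toeplitz matrix and right-hand side of size 3):
  Gamma_p = [[3.1379, 0.3499, -1.3516], [0.3499, 3.1379, 0.3499], [-1.3516, 0.3499, 3.1379]]
  r_p     = [0.3499, -1.3516, -1.4593]
Written out (R1..R3):
  (R1) 3.1379 phi_1 + 0.3499 phi_2 - 1.3516 phi_3 = 0.3499
  (R2) 0.3499 phi_1 + 3.1379 phi_2 + 0.3499 phi_3 = -1.3516
  (R3) -1.3516 phi_1 + 0.3499 phi_2 + 3.1379 phi_3 = -1.4593
Gaussian elimination:
  R2 <- R2 - (0.3499/3.1379) R1 = R2 - (0.111508) R1:  3.098883 phi_2 + 0.500614 phi_3 = -1.390617
  R3 <- R3 - (-1.3516/3.1379) R1 = R3 - (-0.430734) R1:  0.500614 phi_2 + 2.55572 phi_3 = -1.308586
  R3 <- R3 - (0.500614/3.098883) R2 = R3 - (0.161547) R2:  2.474848 phi_3 = -1.083937
Back-substitution:
  phi_hat_3 = -1.083937 / 2.474848 = -0.437981
  phi_hat_2 = (-1.390617 - (0.500614)(-0.437981)) / 3.098883 = -0.377993
  phi_hat_1 = (0.3499 - (0.3499)(-0.377993) - (-1.3516)(-0.437981)) / 3.1379 = -0.034997
So phi_hat = [-0.0350, -0.3780, -0.4380].
Therefore phi_hat_3 = -0.4380.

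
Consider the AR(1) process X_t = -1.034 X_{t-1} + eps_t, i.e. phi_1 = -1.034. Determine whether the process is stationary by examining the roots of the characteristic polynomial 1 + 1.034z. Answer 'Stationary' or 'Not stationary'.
\text{Not stationary}

The AR(p) characteristic polynomial is P(z) = 1 + 1.034z.
Stationarity requires all roots to lie outside the unit circle, i.e. |z| > 1 for every root.
This is linear in z: 1 + (1.034) z = 0  =>  z = -1/(1.034) = -0.967118,  |z| = 0.967118.
Moduli of all roots: 0.9671.
All moduli strictly greater than 1? No.
Verdict: Not stationary.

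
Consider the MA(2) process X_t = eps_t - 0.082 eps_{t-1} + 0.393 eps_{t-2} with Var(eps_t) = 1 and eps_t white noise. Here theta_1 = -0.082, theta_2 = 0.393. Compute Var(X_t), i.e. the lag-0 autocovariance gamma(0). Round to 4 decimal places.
\gamma(0) = 1.1612

For an MA(q) process X_t = eps_t + sum_i theta_i eps_{t-i} with
Var(eps_t) = sigma^2, the variance is
  gamma(0) = sigma^2 * (1 + sum_i theta_i^2).
  sum_i theta_i^2 = (-0.082)^2 + (0.393)^2 = 0.006724 + 0.154449 = 0.161173.
  gamma(0) = 1 * (1 + 0.161173) = 1 * 1.161173 = 1.161173, which rounds to 1.1612.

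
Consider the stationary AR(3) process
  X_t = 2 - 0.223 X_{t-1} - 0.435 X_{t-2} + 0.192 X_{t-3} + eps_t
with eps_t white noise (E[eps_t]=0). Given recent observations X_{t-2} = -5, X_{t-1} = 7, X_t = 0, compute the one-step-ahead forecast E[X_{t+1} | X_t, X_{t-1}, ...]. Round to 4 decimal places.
E[X_{t+1} \mid \mathcal F_t] = -2.0050

For an AR(p) model X_t = c + sum_i phi_i X_{t-i} + eps_t, the
one-step-ahead conditional mean is
  E[X_{t+1} | X_t, ...] = c + sum_i phi_i X_{t+1-i}.
Substitute known values:
  E[X_{t+1} | ...] = 2 + (-0.223) * (0) + (-0.435) * (7) + (0.192) * (-5)
                   = -2.0050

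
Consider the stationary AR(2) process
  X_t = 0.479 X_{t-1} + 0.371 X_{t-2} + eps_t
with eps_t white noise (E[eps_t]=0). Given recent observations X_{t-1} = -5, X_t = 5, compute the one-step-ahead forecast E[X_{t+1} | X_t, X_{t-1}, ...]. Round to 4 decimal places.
E[X_{t+1} \mid \mathcal F_t] = 0.5400

For an AR(p) model X_t = c + sum_i phi_i X_{t-i} + eps_t, the
one-step-ahead conditional mean is
  E[X_{t+1} | X_t, ...] = c + sum_i phi_i X_{t+1-i}.
Substitute known values:
  E[X_{t+1} | ...] = (0.479) * (5) + (0.371) * (-5)
                   = 0.5400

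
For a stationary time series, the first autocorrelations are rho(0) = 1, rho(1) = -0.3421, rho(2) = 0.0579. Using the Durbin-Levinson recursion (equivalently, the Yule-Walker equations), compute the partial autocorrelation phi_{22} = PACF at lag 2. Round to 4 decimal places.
\phi_{22} = -0.0670

The PACF at lag k is phi_{kk}, the last component of the solution
to the Yule-Walker system G_k phi = r_k where
  (G_k)_{ij} = rho(|i - j|), (r_k)_i = rho(i), i,j = 1..k.
Equivalently, Durbin-Levinson gives phi_{kk} iteratively:
  phi_{11} = rho(1)
  phi_{kk} = [rho(k) - sum_{j=1..k-1} phi_{k-1,j} rho(k-j)]
            / [1 - sum_{j=1..k-1} phi_{k-1,j} rho(j)],
  phi_{k,j} = phi_{k-1,j} - phi_{kk} phi_{k-1,k-j},  j = 1..k-1.
Step k = 1:
  phi_11 = rho(1) = -0.3421.
Step k = 2:
  phi_22 = [rho(2) - phi_11 rho(1)] / [1 - phi_11 rho(1)] = [0.0579 - (-0.3421)(-0.3421)] / [1 - (-0.3421)(-0.3421)]
         = -0.05913241 / 0.88296759 = -0.067.
Therefore phi_{22} = -0.0670.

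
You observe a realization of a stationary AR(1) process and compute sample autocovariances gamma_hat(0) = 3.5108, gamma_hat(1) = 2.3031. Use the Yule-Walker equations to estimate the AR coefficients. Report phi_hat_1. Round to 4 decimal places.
\hat\phi_{1} = 0.6560

The Yule-Walker equations for an AR(p) process read, in matrix form,
  Gamma_p phi = r_p,   with   (Gamma_p)_{ij} = gamma(|i - j|),
                       (r_p)_i = gamma(i),   i,j = 1..p.
Substitute the sample gammas (Toeplitz matrix and right-hand side of size 1):
  Gamma_p = [[3.5108]]
  r_p     = [2.3031]
With p = 1 this is the single equation gamma(0) phi_1 = gamma(1):
  phi_hat_1 = gamma(1) / gamma(0) = 2.3031 / 3.5108 = 0.6560.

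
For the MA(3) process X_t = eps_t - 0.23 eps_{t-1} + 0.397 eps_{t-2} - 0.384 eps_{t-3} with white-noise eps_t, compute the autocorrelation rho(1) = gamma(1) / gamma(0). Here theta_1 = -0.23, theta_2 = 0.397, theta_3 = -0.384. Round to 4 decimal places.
\rho(1) = -0.3489

For an MA(q) process with theta_0 = 1, the autocovariance is
  gamma(k) = sigma^2 * sum_{i=0..q-k} theta_i * theta_{i+k},
and rho(k) = gamma(k) / gamma(0). Sigma^2 cancels.
  numerator   = (1)*(-0.23) + (-0.23)*(0.397) + (0.397)*(-0.384) = -0.473758.
  denominator = (1)^2 + (-0.23)^2 + (0.397)^2 + (-0.384)^2 = 1.357965.
  rho(1) = -0.473758 / 1.357965 = -0.3489.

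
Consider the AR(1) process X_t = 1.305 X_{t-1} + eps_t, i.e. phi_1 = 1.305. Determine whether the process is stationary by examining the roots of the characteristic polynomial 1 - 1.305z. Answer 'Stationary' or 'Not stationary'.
\text{Not stationary}

The AR(p) characteristic polynomial is P(z) = 1 - 1.305z.
Stationarity requires all roots to lie outside the unit circle, i.e. |z| > 1 for every root.
This is linear in z: 1 + (-1.305) z = 0  =>  z = -1/(-1.305) = 0.766284,  |z| = 0.766284.
Moduli of all roots: 0.7663.
All moduli strictly greater than 1? No.
Verdict: Not stationary.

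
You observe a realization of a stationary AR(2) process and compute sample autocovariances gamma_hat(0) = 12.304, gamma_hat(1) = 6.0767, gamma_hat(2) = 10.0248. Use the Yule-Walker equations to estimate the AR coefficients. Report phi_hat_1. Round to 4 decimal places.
\hat\phi_{1} = 0.1210

The Yule-Walker equations for an AR(p) process read, in matrix form,
  Gamma_p phi = r_p,   with   (Gamma_p)_{ij} = gamma(|i - j|),
                       (r_p)_i = gamma(i),   i,j = 1..p.
Substitute the sample gammas (Toeplitz matrix and right-hand side of size 2):
  Gamma_p = [[12.304, 6.0767], [6.0767, 12.304]]
  r_p     = [6.0767, 10.0248]
Written out:
  12.304 phi_1 + 6.0767 phi_2 = 6.0767
  6.0767 phi_1 + 12.304 phi_2 = 10.0248
Solve by Cramer's rule:
  det = gamma(0)^2 - gamma(1)^2 = (12.304)^2 - (6.0767)^2 = 151.388416 - 36.92628289 = 114.46213311
  phi_hat_1 = [gamma(1) gamma(0) - gamma(1) gamma(2)] / det = [(6.0767)(12.304) - (6.0767)(10.0248)] / 114.46213311 = 13.85001464 / 114.46213311 = 0.121
  phi_hat_2 = [gamma(0) gamma(2) - gamma(1)^2] / det = [(12.304)(10.0248) - (6.0767)^2] / 114.46213311 = 86.41885631 / 114.46213311 = 0.755
So phi_hat = [0.1210, 0.7550].
Therefore phi_hat_1 = 0.1210.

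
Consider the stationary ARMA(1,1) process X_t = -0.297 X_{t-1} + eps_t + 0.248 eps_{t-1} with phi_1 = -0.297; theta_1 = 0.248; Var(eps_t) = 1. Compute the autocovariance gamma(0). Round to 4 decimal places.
\gamma(0) = 1.0026

Multiply the model equation by X_{t-k} and take expectations. With theta_0 = psi_0 = 1 and psi_j the MA(infinity) weights, this gives
  gamma(k) - sum_i phi_i gamma(k-i) = c_k,
  c_k = sigma^2 * sum_{j=k..q} theta_j psi_{j-k}   (c_k = 0 for k > q),
using gamma(-m) = gamma(m).
psi-weights needed (psi_j = theta_j + sum_i phi_i psi_{j-i}):
  psi_1 = theta_1 + phi_1 = 0.248 + (-0.297) = -0.049
Right-hand sides:
  c_0 = sigma^2 (1 + theta_1 psi_1) = 1 * (1 + (0.248)(-0.049)) = 1 * 0.987848 = 0.987848
  c_1 = sigma^2 theta_1 = 1 * (0.248) = 0.248
  c_2 = 0
Equations for k = 0 and k = 1 (AR order 1):
  gamma(0) = phi_1 gamma(1) + c_0
  gamma(1) = phi_1 gamma(0) + c_1
Substituting the second into the first: gamma(0) (1 - phi_1^2) = c_0 + phi_1 c_1, so
  gamma(0) = (c_0 + phi_1 c_1) / (1 - phi_1^2) = (0.987848 + (-0.297)(0.248)) / (1 - (-0.297)^2) = 0.914192 / 0.911791 = 1.002633.
Therefore gamma(0) = 1.0026 (to 4 decimal places).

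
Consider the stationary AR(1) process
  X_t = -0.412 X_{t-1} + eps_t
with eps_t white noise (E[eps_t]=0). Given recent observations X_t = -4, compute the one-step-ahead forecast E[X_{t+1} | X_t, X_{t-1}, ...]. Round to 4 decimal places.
E[X_{t+1} \mid \mathcal F_t] = 1.6480

For an AR(p) model X_t = c + sum_i phi_i X_{t-i} + eps_t, the
one-step-ahead conditional mean is
  E[X_{t+1} | X_t, ...] = c + sum_i phi_i X_{t+1-i}.
Substitute known values:
  E[X_{t+1} | ...] = (-0.412) * (-4)
                   = 1.6480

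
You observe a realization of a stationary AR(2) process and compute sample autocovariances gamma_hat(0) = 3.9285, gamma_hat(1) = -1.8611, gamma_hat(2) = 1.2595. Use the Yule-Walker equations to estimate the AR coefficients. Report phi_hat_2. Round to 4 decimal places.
\hat\phi_{2} = 0.1240

The Yule-Walker equations for an AR(p) process read, in matrix form,
  Gamma_p phi = r_p,   with   (Gamma_p)_{ij} = gamma(|i - j|),
                       (r_p)_i = gamma(i),   i,j = 1..p.
Substitute the sample gammas (Toeplitz matrix and right-hand side of size 2):
  Gamma_p = [[3.9285, -1.8611], [-1.8611, 3.9285]]
  r_p     = [-1.8611, 1.2595]
Written out:
  3.9285 phi_1 - 1.8611 phi_2 = -1.8611
  -1.8611 phi_1 + 3.9285 phi_2 = 1.2595
Solve by Cramer's rule:
  det = gamma(0)^2 - gamma(1)^2 = (3.9285)^2 - (-1.8611)^2 = 15.43311225 - 3.46369321 = 11.96941904
  phi_hat_1 = [gamma(1) gamma(0) - gamma(1) gamma(2)] / det = [(-1.8611)(3.9285) - (-1.8611)(1.2595)] / 11.96941904 = -4.9672759 / 11.96941904 = -0.415
  phi_hat_2 = [gamma(0) gamma(2) - gamma(1)^2] / det = [(3.9285)(1.2595) - (-1.8611)^2] / 11.96941904 = 1.48425254 / 11.96941904 = 0.124
So phi_hat = [-0.4150, 0.1240].
Therefore phi_hat_2 = 0.1240.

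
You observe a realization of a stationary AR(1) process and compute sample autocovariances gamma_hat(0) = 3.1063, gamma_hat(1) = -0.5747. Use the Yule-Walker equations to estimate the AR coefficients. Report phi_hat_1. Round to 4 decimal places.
\hat\phi_{1} = -0.1850

The Yule-Walker equations for an AR(p) process read, in matrix form,
  Gamma_p phi = r_p,   with   (Gamma_p)_{ij} = gamma(|i - j|),
                       (r_p)_i = gamma(i),   i,j = 1..p.
Substitute the sample gammas (Toeplitz matrix and right-hand side of size 1):
  Gamma_p = [[3.1063]]
  r_p     = [-0.5747]
With p = 1 this is the single equation gamma(0) phi_1 = gamma(1):
  phi_hat_1 = gamma(1) / gamma(0) = -0.5747 / 3.1063 = -0.1850.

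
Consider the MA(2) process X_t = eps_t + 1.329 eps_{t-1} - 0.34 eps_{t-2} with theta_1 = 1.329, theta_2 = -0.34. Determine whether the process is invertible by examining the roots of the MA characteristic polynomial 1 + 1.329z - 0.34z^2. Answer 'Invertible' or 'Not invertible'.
\text{Not invertible}

The MA(q) characteristic polynomial is P(z) = 1 + 1.329z - 0.34z^2.
Invertibility requires all roots to lie outside the unit circle, i.e. |z| > 1 for every root.
Set 1 + (1.329) z + (-0.34) z^2 = 0, i.e. a z^2 + b z + c = 0 with a = -0.34, b = 1.329, c = 1.
Discriminant D = b^2 - 4ac = (1.329)^2 - 4*(-0.34)*1 = 1.766241 - (-1.36) = 3.126241.
D >= 0, so the roots are real: z = (-b +/- sqrt(D)) / (2a) = (-1.329 +/- 1.768118) / (-0.68).
  z_1 = (-1.329 + 1.768118) / (-0.68) = -0.6458,   |z_1| = 0.6458.
  z_2 = (-1.329 - 1.768118) / (-0.68) = 4.5546,   |z_2| = 4.5546.
Moduli of all roots: 0.6458, 4.5546.
All moduli strictly greater than 1? No.
Verdict: Not invertible.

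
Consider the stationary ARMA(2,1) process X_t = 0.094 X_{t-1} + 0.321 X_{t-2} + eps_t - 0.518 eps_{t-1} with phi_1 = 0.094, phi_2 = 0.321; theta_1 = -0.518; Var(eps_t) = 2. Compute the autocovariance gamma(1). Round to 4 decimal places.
\gamma(1) = -1.1717

Multiply the model equation by X_{t-k} and take expectations. With theta_0 = psi_0 = 1 and psi_j the MA(infinity) weights, this gives
  gamma(k) - sum_i phi_i gamma(k-i) = c_k,
  c_k = sigma^2 * sum_{j=k..q} theta_j psi_{j-k}   (c_k = 0 for k > q),
using gamma(-m) = gamma(m).
psi-weights needed (psi_j = theta_j + sum_i phi_i psi_{j-i}):
  psi_1 = theta_1 + phi_1 = -0.518 + (0.094) = -0.424
Right-hand sides:
  c_0 = sigma^2 (1 + theta_1 psi_1) = 2 * (1 + (-0.518)(-0.424)) = 2 * 1.219632 = 2.439264
  c_1 = sigma^2 theta_1 = 2 * (-0.518) = -1.036
  c_2 = 0
Equations for k = 0, 1, 2 (AR order 2, c_2 = 0):
  (E0) gamma(0) = phi_1 gamma(1) + phi_2 gamma(2) + c_0
  (E1) gamma(1) = phi_1 gamma(0) + phi_2 gamma(1) + c_1
  (E2) gamma(2) = phi_1 gamma(1) + phi_2 gamma(0)
From (E1): gamma(1) = A gamma(0) + B with
  A = phi_1 / (1 - phi_2) = 0.094 / 0.679 = 0.138439,   B = c_1 / (1 - phi_2) = -1.036 / 0.679 = -1.525773.
Insert (E2) into (E0): gamma(0) (1 - phi_2^2) = phi_1 (1 + phi_2) gamma(1) + c_0.
  phi_1 (1 + phi_2) = (0.094)(1.321) = 0.124174,   1 - phi_2^2 = 0.896959.
Replace gamma(1) by A gamma(0) + B and collect gamma(0):
  gamma(0) [0.896959 - (0.124174)(0.138439)] = (0.124174)(-1.525773) + 2.439264
  gamma(0) * 0.879768 = 2.249803
  gamma(0) = 2.249803 / 0.879768 = 2.557267.
  gamma(1) = A gamma(0) + B = (0.138439)(2.557267) + (-1.525773) = -1.171748.
Therefore gamma(1) = -1.1717 (to 4 decimal places).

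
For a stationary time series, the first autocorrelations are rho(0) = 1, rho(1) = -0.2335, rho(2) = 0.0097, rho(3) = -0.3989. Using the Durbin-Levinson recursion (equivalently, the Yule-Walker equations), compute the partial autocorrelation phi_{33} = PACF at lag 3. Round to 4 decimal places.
\phi_{33} = -0.4321

The PACF at lag k is phi_{kk}, the last component of the solution
to the Yule-Walker system G_k phi = r_k where
  (G_k)_{ij} = rho(|i - j|), (r_k)_i = rho(i), i,j = 1..k.
Equivalently, Durbin-Levinson gives phi_{kk} iteratively:
  phi_{11} = rho(1)
  phi_{kk} = [rho(k) - sum_{j=1..k-1} phi_{k-1,j} rho(k-j)]
            / [1 - sum_{j=1..k-1} phi_{k-1,j} rho(j)],
  phi_{k,j} = phi_{k-1,j} - phi_{kk} phi_{k-1,k-j},  j = 1..k-1.
Step k = 1:
  phi_11 = rho(1) = -0.2335.
Step k = 2:
  phi_22 = [rho(2) - phi_11 rho(1)] / [1 - phi_11 rho(1)] = [0.0097 - (-0.2335)(-0.2335)] / [1 - (-0.2335)(-0.2335)]
         = -0.04482225 / 0.94547775 = -0.047407.
  Update: phi_21 = phi_11 - phi_22 phi_11 = -0.2335 - (-0.047407)(-0.2335) = -0.24457.
Step k = 3:
  phi_33 = [rho(3) - phi_21 rho(2) - phi_22 rho(1)] / [1 - phi_21 rho(1) - phi_22 rho(2)]
    numerator   = -0.3989 - (-0.24457)(0.0097) - (-0.047407)(-0.2335) = -0.40759721
    denominator = 1 - (-0.24457)(-0.2335) - (-0.047407)(0.0097) = 0.94335286
  phi_33 = -0.40759721 / 0.94335286 = -0.4321.
Therefore phi_{33} = -0.4321.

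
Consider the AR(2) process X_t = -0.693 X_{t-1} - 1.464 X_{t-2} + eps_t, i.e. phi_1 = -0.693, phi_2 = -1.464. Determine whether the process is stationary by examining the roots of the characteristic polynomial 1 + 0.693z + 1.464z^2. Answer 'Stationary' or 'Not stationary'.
\text{Not stationary}

The AR(p) characteristic polynomial is P(z) = 1 + 0.693z + 1.464z^2.
Stationarity requires all roots to lie outside the unit circle, i.e. |z| > 1 for every root.
Set 1 + (0.693) z + (1.464) z^2 = 0, i.e. a z^2 + b z + c = 0 with a = 1.464, b = 0.693, c = 1.
Discriminant D = b^2 - 4ac = (0.693)^2 - 4*(1.464)*1 = 0.480249 - (5.856) = -5.375751.
D < 0, so the roots are the complex-conjugate pair z = (-b +/- i sqrt(-D)) / (2a) = -0.2367 +/- 0.7919i.
For a conjugate pair |z|^2 = z * conj(z) = (product of roots) = c/a = 1/(1.464) = 0.68306, so |z| = sqrt(0.68306) = 0.8265 for both roots.
Moduli of all roots: 0.8265, 0.8265.
All moduli strictly greater than 1? No.
Verdict: Not stationary.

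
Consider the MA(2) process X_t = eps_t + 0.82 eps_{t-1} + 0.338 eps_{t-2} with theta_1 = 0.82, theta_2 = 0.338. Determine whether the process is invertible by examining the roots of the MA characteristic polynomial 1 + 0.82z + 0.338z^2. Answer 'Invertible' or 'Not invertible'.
\text{Invertible}

The MA(q) characteristic polynomial is P(z) = 1 + 0.82z + 0.338z^2.
Invertibility requires all roots to lie outside the unit circle, i.e. |z| > 1 for every root.
Set 1 + (0.82) z + (0.338) z^2 = 0, i.e. a z^2 + b z + c = 0 with a = 0.338, b = 0.82, c = 1.
Discriminant D = b^2 - 4ac = (0.82)^2 - 4*(0.338)*1 = 0.6724 - (1.352) = -0.6796.
D < 0, so the roots are the complex-conjugate pair z = (-b +/- i sqrt(-D)) / (2a) = -1.213 +/- 1.2195i.
For a conjugate pair |z|^2 = z * conj(z) = (product of roots) = c/a = 1/(0.338) = 2.95858, so |z| = sqrt(2.95858) = 1.7201 for both roots.
Moduli of all roots: 1.7201, 1.7201.
All moduli strictly greater than 1? Yes.
Verdict: Invertible.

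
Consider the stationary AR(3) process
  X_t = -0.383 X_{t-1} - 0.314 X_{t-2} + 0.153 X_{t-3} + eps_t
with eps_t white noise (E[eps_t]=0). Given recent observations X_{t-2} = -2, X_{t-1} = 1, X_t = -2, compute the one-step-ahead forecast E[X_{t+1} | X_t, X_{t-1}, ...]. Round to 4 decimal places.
E[X_{t+1} \mid \mathcal F_t] = 0.1460

For an AR(p) model X_t = c + sum_i phi_i X_{t-i} + eps_t, the
one-step-ahead conditional mean is
  E[X_{t+1} | X_t, ...] = c + sum_i phi_i X_{t+1-i}.
Substitute known values:
  E[X_{t+1} | ...] = (-0.383) * (-2) + (-0.314) * (1) + (0.153) * (-2)
                   = 0.1460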